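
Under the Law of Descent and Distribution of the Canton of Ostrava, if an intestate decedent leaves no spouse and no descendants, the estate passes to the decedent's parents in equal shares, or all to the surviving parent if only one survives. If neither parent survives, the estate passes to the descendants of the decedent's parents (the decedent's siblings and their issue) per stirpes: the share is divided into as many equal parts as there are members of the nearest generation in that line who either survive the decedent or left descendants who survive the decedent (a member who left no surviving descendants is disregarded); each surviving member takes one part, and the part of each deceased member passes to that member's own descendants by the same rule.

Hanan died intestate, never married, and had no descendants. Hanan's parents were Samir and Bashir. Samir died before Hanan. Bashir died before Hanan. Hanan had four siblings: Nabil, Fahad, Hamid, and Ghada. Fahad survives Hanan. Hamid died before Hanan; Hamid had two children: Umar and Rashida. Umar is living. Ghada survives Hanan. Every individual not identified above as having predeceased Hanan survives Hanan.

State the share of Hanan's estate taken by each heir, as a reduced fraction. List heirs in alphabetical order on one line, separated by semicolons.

Fahad 1/4; Ghada 1/4; Nabil 1/4; Rashida 1/8; Umar 1/8

Neither parent survives and there are no descendants, so the estate passes to Hanan's siblings and their issue per stirpes.
The estate is divided into 4 equal shares of 1/4 among Nabil, Fahad, Hamid, Ghada.
Nabil is living and takes 1/4.
Fahad is living and takes 1/4.
Hamid predeceased; the 1/4 allotted to Hamid's branch passes to Hamid's issue by representation.
The 1/4 is divided into 2 equal shares of 1/8 among Umar, Rashida.
Umar is living and takes 1/8.
Rashida is living and takes 1/8.
Ghada is living and takes 1/4.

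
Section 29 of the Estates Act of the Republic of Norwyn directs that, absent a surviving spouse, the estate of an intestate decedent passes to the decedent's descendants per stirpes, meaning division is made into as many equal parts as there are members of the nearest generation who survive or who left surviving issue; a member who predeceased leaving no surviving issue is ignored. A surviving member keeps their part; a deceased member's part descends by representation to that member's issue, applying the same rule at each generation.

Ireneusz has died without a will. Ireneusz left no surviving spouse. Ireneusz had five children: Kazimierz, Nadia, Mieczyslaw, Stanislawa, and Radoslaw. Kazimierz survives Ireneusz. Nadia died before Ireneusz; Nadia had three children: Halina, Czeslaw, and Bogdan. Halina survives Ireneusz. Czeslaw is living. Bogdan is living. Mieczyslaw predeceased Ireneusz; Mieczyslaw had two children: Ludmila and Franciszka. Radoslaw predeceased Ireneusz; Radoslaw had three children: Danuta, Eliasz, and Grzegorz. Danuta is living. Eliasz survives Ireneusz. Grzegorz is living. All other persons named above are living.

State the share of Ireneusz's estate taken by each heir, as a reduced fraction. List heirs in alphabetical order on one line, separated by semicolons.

Bogdan 1/15; Czeslaw 1/15; Danuta 1/15; Eliasz 1/15; Franciszka 1/10; Grzegorz 1/15; Halina 1/15; Kazimierz 1/5; Ludmila 1/10; Stanislawa 1/5

There is no surviving spouse, so the entire estate passes to Ireneusz's descendants per stirpes.
The estate is divided into 5 equal shares of 1/5 among Kazimierz, Nadia, Mieczyslaw, Stanislawa, Radoslaw.
Kazimierz is living and takes 1/5.
Nadia predeceased; the 1/5 allotted to Nadia's branch passes to Nadia's issue by representation.
The 1/5 is divided into 3 equal shares of 1/15 among Halina, Czeslaw, Bogdan.
Halina is living and takes 1/15.
Czeslaw is living and takes 1/15.
Bogdan is living and takes 1/15.
Mieczyslaw predeceased; the 1/5 allotted to Mieczyslaw's branch passes to Mieczyslaw's issue by representation.
The 1/5 is divided into 2 equal shares of 1/10 among Ludmila, Franciszka.
Ludmila is living and takes 1/10.
Franciszka is living and takes 1/10.
Stanislawa is living and takes 1/5.
Radoslaw predeceased; the 1/5 allotted to Radoslaw's branch passes to Radoslaw's issue by representation.
The 1/5 is divided into 3 equal shares of 1/15 among Danuta, Eliasz, Grzegorz.
Danuta is living and takes 1/15.
Eliasz is living and takes 1/15.
Grzegorz is living and takes 1/15.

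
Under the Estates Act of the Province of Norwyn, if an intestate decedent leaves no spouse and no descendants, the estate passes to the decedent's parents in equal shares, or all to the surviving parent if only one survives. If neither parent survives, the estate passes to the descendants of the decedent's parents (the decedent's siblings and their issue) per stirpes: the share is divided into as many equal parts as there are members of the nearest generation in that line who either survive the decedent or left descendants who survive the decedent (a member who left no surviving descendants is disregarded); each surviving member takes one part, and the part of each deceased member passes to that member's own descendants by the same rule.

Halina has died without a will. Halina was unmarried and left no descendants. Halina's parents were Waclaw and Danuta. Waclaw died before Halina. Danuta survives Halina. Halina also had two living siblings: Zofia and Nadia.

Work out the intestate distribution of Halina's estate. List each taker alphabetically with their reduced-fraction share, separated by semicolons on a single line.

Only one parent, Danuta, survives, so Danuta takes the entire estate. The siblings take nothing because a surviving parent has priority.

Danuta 1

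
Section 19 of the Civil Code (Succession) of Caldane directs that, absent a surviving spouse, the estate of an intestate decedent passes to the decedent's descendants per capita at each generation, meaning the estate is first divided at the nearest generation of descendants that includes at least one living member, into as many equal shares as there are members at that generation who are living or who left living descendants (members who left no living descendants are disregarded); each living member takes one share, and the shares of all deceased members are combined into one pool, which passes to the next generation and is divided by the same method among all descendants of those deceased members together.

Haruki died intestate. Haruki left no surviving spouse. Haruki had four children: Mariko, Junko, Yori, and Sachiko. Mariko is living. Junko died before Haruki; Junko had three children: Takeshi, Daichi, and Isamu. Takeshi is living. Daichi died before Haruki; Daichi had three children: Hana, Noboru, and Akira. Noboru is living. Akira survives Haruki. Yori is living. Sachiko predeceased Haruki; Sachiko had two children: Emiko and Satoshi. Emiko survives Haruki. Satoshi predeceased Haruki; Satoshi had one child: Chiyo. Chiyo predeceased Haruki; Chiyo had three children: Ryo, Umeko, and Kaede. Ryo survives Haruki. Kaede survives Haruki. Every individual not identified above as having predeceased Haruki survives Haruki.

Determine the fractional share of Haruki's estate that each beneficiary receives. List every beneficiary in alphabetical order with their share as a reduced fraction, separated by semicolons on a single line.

There is no surviving spouse, so the entire estate passes to Haruki's descendants per capita at each generation.
At generation 1 (Mariko, Junko, Yori, Sachiko) there are 4 shares of (1)/4 = 1/4 each.
Living: Mariko and Yori — each takes 1/4.
Deceased: Junko and Sachiko. Their combined 1/2 is pooled and carried to generation 2.
At generation 2 (Takeshi, Daichi, Isamu, Emiko, Satoshi) there are 5 shares of (1/2)/5 = 1/10 each.
Living: Takeshi, Isamu, and Emiko — each takes 1/10.
Deceased: Daichi and Satoshi. Their combined 1/5 is pooled and carried to generation 3.
At generation 3 (Hana, Noboru, Akira, Chiyo) there are 4 shares of (1/5)/4 = 1/20 each.
Living: Hana, Noboru, and Akira — each takes 1/20.
Deceased: Chiyo. That 1/20 share is carried to generation 4.
At generation 4 (Ryo, Umeko, Kaede) there are 3 shares of (1/20)/3 = 1/60 each.
Living: Ryo, Umeko, and Kaede — each takes 1/60.

Akira 1/20; Emiko 1/10; Hana 1/20; Isamu 1/10; Kaede 1/60; Mariko 1/4; Noboru 1/20; Ryo 1/60; Takeshi 1/10; Umeko 1/60; Yori 1/4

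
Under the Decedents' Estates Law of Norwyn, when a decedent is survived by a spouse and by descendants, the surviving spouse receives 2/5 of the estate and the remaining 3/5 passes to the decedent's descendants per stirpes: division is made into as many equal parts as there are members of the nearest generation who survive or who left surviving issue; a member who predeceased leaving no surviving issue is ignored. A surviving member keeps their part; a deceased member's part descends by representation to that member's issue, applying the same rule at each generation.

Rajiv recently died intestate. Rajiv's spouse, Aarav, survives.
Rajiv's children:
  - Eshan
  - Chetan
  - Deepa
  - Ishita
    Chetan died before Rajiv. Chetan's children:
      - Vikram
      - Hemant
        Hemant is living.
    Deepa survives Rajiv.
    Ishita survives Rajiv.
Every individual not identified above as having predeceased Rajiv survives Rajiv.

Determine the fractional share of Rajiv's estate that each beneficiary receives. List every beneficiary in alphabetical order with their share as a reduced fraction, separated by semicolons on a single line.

Aarav, as surviving spouse, takes 2/5.
The remaining 3/5 passes to Rajiv's descendants per stirpes.
The 3/5 is divided into 4 equal shares of 3/20 among Eshan, Chetan, Deepa, Ishita.
Eshan is living and takes 3/20.
Chetan predeceased; the 3/20 allotted to Chetan's branch passes to Chetan's issue by representation.
The 3/20 is divided into 2 equal shares of 3/40 among Vikram, Hemant.
Vikram is living and takes 3/40.
Hemant is living and takes 3/40.
Deepa is living and takes 3/20.
Ishita is living and takes 3/20.

Aarav 2/5; Deepa 3/20; Eshan 3/20; Hemant 3/40; Ishita 3/20; Vikram 3/40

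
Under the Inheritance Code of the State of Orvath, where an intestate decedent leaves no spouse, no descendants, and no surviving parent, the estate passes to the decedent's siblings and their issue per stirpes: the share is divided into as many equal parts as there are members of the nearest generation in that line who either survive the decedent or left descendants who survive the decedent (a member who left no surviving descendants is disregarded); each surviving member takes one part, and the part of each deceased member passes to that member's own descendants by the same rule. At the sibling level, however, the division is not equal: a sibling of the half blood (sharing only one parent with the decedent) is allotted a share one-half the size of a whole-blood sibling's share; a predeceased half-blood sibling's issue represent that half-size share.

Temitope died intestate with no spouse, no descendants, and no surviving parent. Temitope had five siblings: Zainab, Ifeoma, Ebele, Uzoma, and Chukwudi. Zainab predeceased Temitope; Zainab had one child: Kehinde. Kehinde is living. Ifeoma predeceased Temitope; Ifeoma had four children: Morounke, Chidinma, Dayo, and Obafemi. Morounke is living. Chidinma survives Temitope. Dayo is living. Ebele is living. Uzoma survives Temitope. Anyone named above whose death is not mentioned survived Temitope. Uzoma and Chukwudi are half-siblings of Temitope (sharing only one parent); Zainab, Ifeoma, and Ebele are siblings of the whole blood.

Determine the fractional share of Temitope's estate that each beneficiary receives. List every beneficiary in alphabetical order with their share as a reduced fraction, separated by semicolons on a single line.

No spouse, descendants, or parent survives, so the estate passes to Temitope's siblings per stirpes.
Half-blood siblings count for one-half the weight of whole-blood siblings at the initial division.
Dividing 1 in proportion to weights (total weight 4): Zainab (weight 1) → 1/4; Ifeoma (weight 1) → 1/4; Ebele (weight 1) → 1/4; Uzoma (weight 1/2) → 1/8; Chukwudi (weight 1/2) → 1/8.
Zainab predeceased; the 1/4 allotted to Zainab's branch passes to Zainab's issue by representation.
Kehinde is the sole taker at this level and receives the full 1/4.
Ifeoma predeceased; the 1/4 allotted to Ifeoma's branch passes to Ifeoma's issue by representation.
The 1/4 is divided into 4 equal shares of 1/16 among Morounke, Chidinma, Dayo, Obafemi.
Morounke is living and takes 1/16.
Chidinma is living and takes 1/16.
Dayo is living and takes 1/16.
Obafemi is living and takes 1/16.
Ebele is living and takes 1/4.
Uzoma is living and takes 1/8.
Chukwudi is living and takes 1/8.

Chidinma 1/16; Chukwudi 1/8; Dayo 1/16; Ebele 1/4; Kehinde 1/4; Morounke 1/16; Obafemi 1/16; Uzoma 1/8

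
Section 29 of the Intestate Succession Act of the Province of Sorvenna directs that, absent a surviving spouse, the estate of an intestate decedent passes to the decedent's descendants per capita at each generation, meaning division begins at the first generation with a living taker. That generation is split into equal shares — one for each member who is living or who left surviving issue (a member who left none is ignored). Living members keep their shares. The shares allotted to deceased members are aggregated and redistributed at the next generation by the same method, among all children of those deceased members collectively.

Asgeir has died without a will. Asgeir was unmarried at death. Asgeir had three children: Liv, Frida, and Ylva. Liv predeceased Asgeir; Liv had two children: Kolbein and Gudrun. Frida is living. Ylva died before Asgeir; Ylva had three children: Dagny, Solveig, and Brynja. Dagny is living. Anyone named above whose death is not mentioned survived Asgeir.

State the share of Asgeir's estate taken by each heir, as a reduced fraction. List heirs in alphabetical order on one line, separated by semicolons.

There is no surviving spouse, so the entire estate passes to Asgeir's descendants per capita at each generation.
At generation 1 (Liv, Frida, Ylva) there are 3 shares of (1)/3 = 1/3 each.
Living: Frida — each takes 1/3.
Deceased: Liv and Ylva. Their combined 2/3 is pooled and carried to generation 2.
At generation 2 (Kolbein, Gudrun, Dagny, Solveig, Brynja) there are 5 shares of (2/3)/5 = 2/15 each.
Living: Kolbein, Gudrun, Dagny, Solveig, and Brynja — each takes 2/15.

Brynja 2/15; Dagny 2/15; Frida 1/3; Gudrun 2/15; Kolbein 2/15; Solveig 2/15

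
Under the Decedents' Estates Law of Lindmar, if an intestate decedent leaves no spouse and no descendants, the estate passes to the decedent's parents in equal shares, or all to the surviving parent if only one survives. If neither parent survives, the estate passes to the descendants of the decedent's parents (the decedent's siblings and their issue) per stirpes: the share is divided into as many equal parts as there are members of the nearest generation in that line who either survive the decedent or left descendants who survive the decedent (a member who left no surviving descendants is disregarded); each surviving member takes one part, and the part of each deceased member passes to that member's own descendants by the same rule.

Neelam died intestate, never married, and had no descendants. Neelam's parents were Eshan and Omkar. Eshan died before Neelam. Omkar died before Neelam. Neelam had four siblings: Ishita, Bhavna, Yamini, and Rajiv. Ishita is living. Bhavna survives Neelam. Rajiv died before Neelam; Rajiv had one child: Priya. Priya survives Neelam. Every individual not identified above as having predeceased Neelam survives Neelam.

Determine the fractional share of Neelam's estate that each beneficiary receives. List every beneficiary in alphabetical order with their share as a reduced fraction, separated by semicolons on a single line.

Neither parent survives and there are no descendants, so the estate passes to Neelam's siblings and their issue per stirpes.
The estate is divided into 4 equal shares of 1/4 among Ishita, Bhavna, Yamini, Rajiv.
Ishita is living and takes 1/4.
Bhavna is living and takes 1/4.
Yamini is living and takes 1/4.
Rajiv predeceased; the 1/4 allotted to Rajiv's branch passes to Rajiv's issue by representation.
Priya is the sole taker at this level and receives the full 1/4.

Bhavna 1/4; Ishita 1/4; Priya 1/4; Yamini 1/4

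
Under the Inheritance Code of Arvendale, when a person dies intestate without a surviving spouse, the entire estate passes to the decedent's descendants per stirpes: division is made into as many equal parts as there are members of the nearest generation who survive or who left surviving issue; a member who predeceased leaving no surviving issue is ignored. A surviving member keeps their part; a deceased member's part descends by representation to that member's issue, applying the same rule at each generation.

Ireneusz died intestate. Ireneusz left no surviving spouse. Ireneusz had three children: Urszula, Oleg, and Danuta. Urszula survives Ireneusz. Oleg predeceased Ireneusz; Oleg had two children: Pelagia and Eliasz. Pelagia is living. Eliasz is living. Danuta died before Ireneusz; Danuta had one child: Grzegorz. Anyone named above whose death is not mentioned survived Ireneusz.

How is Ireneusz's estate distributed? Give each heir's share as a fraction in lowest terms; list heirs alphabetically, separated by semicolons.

There is no surviving spouse, so the entire estate passes to Ireneusz's descendants per stirpes.
The estate is divided into 3 equal shares of 1/3 among Urszula, Oleg, Danuta.
Urszula is living and takes 1/3.
Oleg predeceased; the 1/3 allotted to Oleg's branch passes to Oleg's issue by representation.
The 1/3 is divided into 2 equal shares of 1/6 among Pelagia, Eliasz.
Pelagia is living and takes 1/6.
Eliasz is living and takes 1/6.
Danuta predeceased; the 1/3 allotted to Danuta's branch passes to Danuta's issue by representation.
Grzegorz is the sole taker at this level and receives the full 1/3.

Eliasz 1/6; Grzegorz 1/3; Pelagia 1/6; Urszula 1/3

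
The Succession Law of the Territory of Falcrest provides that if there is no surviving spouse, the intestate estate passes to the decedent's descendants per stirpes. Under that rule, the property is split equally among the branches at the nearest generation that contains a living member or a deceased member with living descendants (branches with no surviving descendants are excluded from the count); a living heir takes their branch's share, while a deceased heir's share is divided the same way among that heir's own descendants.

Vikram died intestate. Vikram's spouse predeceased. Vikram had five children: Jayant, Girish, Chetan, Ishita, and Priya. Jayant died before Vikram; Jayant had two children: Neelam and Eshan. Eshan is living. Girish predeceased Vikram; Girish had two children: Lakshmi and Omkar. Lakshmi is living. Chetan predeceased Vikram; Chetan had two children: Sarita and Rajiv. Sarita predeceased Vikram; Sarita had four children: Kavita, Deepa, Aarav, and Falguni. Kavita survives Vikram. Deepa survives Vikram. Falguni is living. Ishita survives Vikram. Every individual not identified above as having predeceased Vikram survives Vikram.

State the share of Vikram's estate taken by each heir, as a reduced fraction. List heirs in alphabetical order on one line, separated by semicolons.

Aarav 1/40; Deepa 1/40; Eshan 1/10; Falguni 1/40; Ishita 1/5; Kavita 1/40; Lakshmi 1/10; Neelam 1/10; Omkar 1/10; Priya 1/5; Rajiv 1/10

There is no surviving spouse, so the entire estate passes to Vikram's descendants per stirpes.
The estate is divided into 5 equal shares of 1/5 among Jayant, Girish, Chetan, Ishita, Priya.
Jayant predeceased; the 1/5 allotted to Jayant's branch passes to Jayant's issue by representation.
The 1/5 is divided into 2 equal shares of 1/10 among Neelam, Eshan.
Neelam is living and takes 1/10.
Eshan is living and takes 1/10.
Girish predeceased; the 1/5 allotted to Girish's branch passes to Girish's issue by representation.
The 1/5 is divided into 2 equal shares of 1/10 among Lakshmi, Omkar.
Lakshmi is living and takes 1/10.
Omkar is living and takes 1/10.
Chetan predeceased; the 1/5 allotted to Chetan's branch passes to Chetan's issue by representation.
The 1/5 is divided into 2 equal shares of 1/10 among Sarita, Rajiv.
Sarita predeceased; the 1/10 allotted to Sarita's branch passes to Sarita's issue by representation.
The 1/10 is divided into 4 equal shares of 1/40 among Kavita, Deepa, Aarav, Falguni.
Kavita is living and takes 1/40.
Deepa is living and takes 1/40.
Aarav is living and takes 1/40.
Falguni is living and takes 1/40.
Rajiv is living and takes 1/10.
Ishita is living and takes 1/5.
Priya is living and takes 1/5.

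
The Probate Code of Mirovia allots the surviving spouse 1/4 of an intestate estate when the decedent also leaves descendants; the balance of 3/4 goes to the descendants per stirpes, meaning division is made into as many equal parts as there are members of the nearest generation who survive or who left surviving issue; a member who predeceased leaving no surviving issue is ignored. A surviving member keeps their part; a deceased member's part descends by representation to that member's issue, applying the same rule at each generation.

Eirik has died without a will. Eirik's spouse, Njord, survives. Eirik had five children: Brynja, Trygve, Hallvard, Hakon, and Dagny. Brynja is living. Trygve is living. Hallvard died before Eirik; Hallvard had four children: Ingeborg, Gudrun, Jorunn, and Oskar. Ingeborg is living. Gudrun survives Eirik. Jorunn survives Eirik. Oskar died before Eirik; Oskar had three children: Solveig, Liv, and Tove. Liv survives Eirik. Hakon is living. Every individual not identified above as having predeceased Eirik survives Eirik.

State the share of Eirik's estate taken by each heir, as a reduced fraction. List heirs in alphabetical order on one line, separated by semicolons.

Njord, as surviving spouse, takes 1/4.
The remaining 3/4 passes to Eirik's descendants per stirpes.
The 3/4 is divided into 5 equal shares of 3/20 among Brynja, Trygve, Hallvard, Hakon, Dagny.
Brynja is living and takes 3/20.
Trygve is living and takes 3/20.
Hallvard predeceased; the 3/20 allotted to Hallvard's branch passes to Hallvard's issue by representation.
The 3/20 is divided into 4 equal shares of 3/80 among Ingeborg, Gudrun, Jorunn, Oskar.
Ingeborg is living and takes 3/80.
Gudrun is living and takes 3/80.
Jorunn is living and takes 3/80.
Oskar predeceased; the 3/80 allotted to Oskar's branch passes to Oskar's issue by representation.
The 3/80 is divided into 3 equal shares of 1/80 among Solveig, Liv, Tove.
Solveig is living and takes 1/80.
Liv is living and takes 1/80.
Tove is living and takes 1/80.
Hakon is living and takes 3/20.
Dagny is living and takes 3/20.

Brynja 3/20; Dagny 3/20; Gudrun 3/80; Hakon 3/20; Ingeborg 3/80; Jorunn 3/80; Liv 1/80; Njord 1/4; Solveig 1/80; Tove 1/80; Trygve 3/20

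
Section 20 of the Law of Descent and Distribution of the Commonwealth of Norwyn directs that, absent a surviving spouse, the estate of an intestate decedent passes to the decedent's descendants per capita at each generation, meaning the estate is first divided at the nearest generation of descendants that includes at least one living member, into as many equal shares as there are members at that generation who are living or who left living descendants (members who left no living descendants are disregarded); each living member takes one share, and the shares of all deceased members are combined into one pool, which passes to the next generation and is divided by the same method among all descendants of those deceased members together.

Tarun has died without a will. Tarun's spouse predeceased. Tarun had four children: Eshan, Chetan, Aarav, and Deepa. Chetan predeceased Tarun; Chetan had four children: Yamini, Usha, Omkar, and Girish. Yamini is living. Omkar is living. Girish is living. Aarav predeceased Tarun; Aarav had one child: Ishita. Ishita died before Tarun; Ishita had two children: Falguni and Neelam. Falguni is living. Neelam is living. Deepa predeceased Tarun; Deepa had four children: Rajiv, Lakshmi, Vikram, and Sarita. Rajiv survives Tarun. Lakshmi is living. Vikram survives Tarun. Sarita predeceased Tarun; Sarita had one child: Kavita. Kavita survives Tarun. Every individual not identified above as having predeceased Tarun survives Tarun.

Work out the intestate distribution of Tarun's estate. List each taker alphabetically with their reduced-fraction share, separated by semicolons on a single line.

Eshan 1/4; Falguni 1/18; Girish 1/12; Kavita 1/18; Lakshmi 1/12; Neelam 1/18; Omkar 1/12; Rajiv 1/12; Usha 1/12; Vikram 1/12; Yamini 1/12

There is no surviving spouse, so the entire estate passes to Tarun's descendants per capita at each generation.
At generation 1 (Eshan, Chetan, Aarav, Deepa) there are 4 shares of (1)/4 = 1/4 each.
Living: Eshan — each takes 1/4.
Deceased: Chetan, Aarav, and Deepa. Their combined 3/4 is pooled and carried to generation 2.
At generation 2 (Yamini, Usha, Omkar, Girish, Ishita, Rajiv, Lakshmi, Vikram, Sarita) there are 9 shares of (3/4)/9 = 1/12 each.
Living: Yamini, Usha, Omkar, Girish, Rajiv, Lakshmi, and Vikram — each takes 1/12.
Deceased: Ishita and Sarita. Their combined 1/6 is pooled and carried to generation 3.
At generation 3 (Falguni, Neelam, Kavita) there are 3 shares of (1/6)/3 = 1/18 each.
Living: Falguni, Neelam, and Kavita — each takes 1/18.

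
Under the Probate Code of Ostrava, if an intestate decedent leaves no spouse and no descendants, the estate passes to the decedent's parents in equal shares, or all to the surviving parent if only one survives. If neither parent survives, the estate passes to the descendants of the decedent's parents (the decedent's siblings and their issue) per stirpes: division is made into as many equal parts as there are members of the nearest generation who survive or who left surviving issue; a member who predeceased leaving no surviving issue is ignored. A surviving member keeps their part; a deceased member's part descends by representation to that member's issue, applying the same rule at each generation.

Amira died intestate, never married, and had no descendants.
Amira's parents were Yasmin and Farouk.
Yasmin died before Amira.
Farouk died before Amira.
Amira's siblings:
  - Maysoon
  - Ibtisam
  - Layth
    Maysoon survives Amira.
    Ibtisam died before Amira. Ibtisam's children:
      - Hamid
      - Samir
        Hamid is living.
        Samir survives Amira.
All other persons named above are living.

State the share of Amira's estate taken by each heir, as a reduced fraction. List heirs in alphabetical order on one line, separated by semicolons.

Neither parent survives and there are no descendants, so the estate passes to Amira's siblings and their issue per stirpes.
The estate is divided into 3 equal shares of 1/3 among Maysoon, Ibtisam, Layth.
Maysoon is living and takes 1/3.
Ibtisam predeceased; the 1/3 allotted to Ibtisam's branch passes to Ibtisam's issue by representation.
The 1/3 is divided into 2 equal shares of 1/6 among Hamid, Samir.
Hamid is living and takes 1/6.
Samir is living and takes 1/6.
Layth is living and takes 1/3.

Hamid 1/6; Layth 1/3; Maysoon 1/3; Samir 1/6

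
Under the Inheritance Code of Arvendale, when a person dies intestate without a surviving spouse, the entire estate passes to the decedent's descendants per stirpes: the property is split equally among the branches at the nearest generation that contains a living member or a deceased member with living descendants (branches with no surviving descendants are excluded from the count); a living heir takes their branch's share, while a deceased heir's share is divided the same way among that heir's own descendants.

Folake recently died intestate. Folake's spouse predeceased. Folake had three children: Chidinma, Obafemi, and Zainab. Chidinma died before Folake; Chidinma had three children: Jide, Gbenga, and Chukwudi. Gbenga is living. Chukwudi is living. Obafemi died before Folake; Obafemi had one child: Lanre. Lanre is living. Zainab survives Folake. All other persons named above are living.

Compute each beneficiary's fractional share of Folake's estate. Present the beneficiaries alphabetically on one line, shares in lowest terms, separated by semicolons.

There is no surviving spouse, so the entire estate passes to Folake's descendants per stirpes.
The estate is divided into 3 equal shares of 1/3 among Chidinma, Obafemi, Zainab.
Chidinma predeceased; the 1/3 allotted to Chidinma's branch passes to Chidinma's issue by representation.
The 1/3 is divided into 3 equal shares of 1/9 among Jide, Gbenga, Chukwudi.
Jide is living and takes 1/9.
Gbenga is living and takes 1/9.
Chukwudi is living and takes 1/9.
Obafemi predeceased; the 1/3 allotted to Obafemi's branch passes to Obafemi's issue by representation.
Lanre is the sole taker at this level and receives the full 1/3.
Zainab is living and takes 1/3.

Chukwudi 1/9; Gbenga 1/9; Jide 1/9; Lanre 1/3; Zainab 1/3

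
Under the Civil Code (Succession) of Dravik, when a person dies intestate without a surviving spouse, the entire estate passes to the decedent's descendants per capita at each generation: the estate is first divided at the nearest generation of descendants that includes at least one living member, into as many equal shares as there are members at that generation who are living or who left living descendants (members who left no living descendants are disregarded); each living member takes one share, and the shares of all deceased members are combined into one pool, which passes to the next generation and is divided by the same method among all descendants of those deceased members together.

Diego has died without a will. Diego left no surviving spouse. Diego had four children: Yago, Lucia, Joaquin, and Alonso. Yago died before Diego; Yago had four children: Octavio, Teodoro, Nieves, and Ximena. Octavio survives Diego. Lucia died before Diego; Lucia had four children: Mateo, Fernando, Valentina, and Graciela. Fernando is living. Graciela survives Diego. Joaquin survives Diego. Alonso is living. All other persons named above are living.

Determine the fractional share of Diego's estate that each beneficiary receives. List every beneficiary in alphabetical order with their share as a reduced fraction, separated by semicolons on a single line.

Alonso 1/4; Fernando 1/16; Graciela 1/16; Joaquin 1/4; Mateo 1/16; Nieves 1/16; Octavio 1/16; Teodoro 1/16; Valentina 1/16; Ximena 1/16

There is no surviving spouse, so the entire estate passes to Diego's descendants per capita at each generation.
At generation 1 (Yago, Lucia, Joaquin, Alonso) there are 4 shares of (1)/4 = 1/4 each.
Living: Joaquin and Alonso — each takes 1/4.
Deceased: Yago and Lucia. Their combined 1/2 is pooled and carried to generation 2.
At generation 2 (Octavio, Teodoro, Nieves, Ximena, Mateo, Fernando, Valentina, Graciela) there are 8 shares of (1/2)/8 = 1/16 each.
Living: Octavio, Teodoro, Nieves, Ximena, Mateo, Fernando, Valentina, and Graciela — each takes 1/16.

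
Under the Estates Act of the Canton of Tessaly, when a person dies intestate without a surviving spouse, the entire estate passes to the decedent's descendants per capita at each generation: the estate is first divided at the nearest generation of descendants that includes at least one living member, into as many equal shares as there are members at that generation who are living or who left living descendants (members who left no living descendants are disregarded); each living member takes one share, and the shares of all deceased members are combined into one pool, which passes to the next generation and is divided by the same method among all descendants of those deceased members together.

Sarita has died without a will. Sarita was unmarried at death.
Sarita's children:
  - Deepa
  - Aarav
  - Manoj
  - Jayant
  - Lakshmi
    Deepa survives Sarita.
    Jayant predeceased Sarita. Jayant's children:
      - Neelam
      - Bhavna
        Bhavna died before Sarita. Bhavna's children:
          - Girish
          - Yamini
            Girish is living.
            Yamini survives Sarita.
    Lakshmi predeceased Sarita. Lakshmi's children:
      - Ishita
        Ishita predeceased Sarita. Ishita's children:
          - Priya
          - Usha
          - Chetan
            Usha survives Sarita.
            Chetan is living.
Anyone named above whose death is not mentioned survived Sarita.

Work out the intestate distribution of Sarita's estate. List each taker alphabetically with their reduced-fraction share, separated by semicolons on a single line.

There is no surviving spouse, so the entire estate passes to Sarita's descendants per capita at each generation.
At generation 1 (Deepa, Aarav, Manoj, Jayant, Lakshmi) there are 5 shares of (1)/5 = 1/5 each.
Living: Deepa, Aarav, and Manoj — each takes 1/5.
Deceased: Jayant and Lakshmi. Their combined 2/5 is pooled and carried to generation 2.
At generation 2 (Neelam, Bhavna, Ishita) there are 3 shares of (2/5)/3 = 2/15 each.
Living: Neelam — each takes 2/15.
Deceased: Bhavna and Ishita. Their combined 4/15 is pooled and carried to generation 3.
At generation 3 (Girish, Yamini, Priya, Usha, Chetan) there are 5 shares of (4/15)/5 = 4/75 each.
Living: Girish, Yamini, Priya, Usha, and Chetan — each takes 4/75.

Aarav 1/5; Chetan 4/75; Deepa 1/5; Girish 4/75; Manoj 1/5; Neelam 2/15; Priya 4/75; Usha 4/75; Yamini 4/75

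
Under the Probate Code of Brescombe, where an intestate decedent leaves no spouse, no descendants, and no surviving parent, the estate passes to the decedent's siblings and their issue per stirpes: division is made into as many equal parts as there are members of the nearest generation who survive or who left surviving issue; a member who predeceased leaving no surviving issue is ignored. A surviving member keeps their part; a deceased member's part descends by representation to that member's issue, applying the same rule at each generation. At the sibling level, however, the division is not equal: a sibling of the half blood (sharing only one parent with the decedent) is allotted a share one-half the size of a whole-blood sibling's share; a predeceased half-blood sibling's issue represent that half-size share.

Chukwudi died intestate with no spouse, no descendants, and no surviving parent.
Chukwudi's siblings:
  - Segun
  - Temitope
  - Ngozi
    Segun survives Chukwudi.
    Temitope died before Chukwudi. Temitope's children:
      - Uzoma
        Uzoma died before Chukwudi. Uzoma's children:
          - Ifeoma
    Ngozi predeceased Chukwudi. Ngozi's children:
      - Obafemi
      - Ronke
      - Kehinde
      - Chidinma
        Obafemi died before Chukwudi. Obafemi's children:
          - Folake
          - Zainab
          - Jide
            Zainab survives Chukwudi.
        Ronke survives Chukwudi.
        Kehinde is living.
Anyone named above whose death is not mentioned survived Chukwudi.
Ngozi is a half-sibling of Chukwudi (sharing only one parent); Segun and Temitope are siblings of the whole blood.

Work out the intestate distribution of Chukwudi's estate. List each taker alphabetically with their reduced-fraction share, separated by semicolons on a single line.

Chidinma 1/20; Folake 1/60; Ifeoma 2/5; Jide 1/60; Kehinde 1/20; Ronke 1/20; Segun 2/5; Zainab 1/60

No spouse, descendants, or parent survives, so the estate passes to Chukwudi's siblings per stirpes.
Half-blood siblings count for one-half the weight of whole-blood siblings at the initial division.
Dividing 1 in proportion to weights (total weight 5/2): Segun (weight 1) → 2/5; Temitope (weight 1) → 2/5; Ngozi (weight 1/2) → 1/5.
Segun is living and takes 2/5.
Temitope predeceased; the 2/5 allotted to Temitope's branch passes to Temitope's issue by representation.
Uzoma's line is the sole branch at this level, so the full 2/5 passes to Uzoma's issue by representation.
Ifeoma is the sole taker at this level and receives the full 2/5.
Ngozi predeceased; the 1/5 allotted to Ngozi's branch passes to Ngozi's issue by representation.
The 1/5 is divided into 4 equal shares of 1/20 among Obafemi, Ronke, Kehinde, Chidinma.
Obafemi predeceased; the 1/20 allotted to Obafemi's branch passes to Obafemi's issue by representation.
The 1/20 is divided into 3 equal shares of 1/60 among Folake, Zainab, Jide.
Folake is living and takes 1/60.
Zainab is living and takes 1/60.
Jide is living and takes 1/60.
Ronke is living and takes 1/20.
Kehinde is living and takes 1/20.
Chidinma is living and takes 1/20.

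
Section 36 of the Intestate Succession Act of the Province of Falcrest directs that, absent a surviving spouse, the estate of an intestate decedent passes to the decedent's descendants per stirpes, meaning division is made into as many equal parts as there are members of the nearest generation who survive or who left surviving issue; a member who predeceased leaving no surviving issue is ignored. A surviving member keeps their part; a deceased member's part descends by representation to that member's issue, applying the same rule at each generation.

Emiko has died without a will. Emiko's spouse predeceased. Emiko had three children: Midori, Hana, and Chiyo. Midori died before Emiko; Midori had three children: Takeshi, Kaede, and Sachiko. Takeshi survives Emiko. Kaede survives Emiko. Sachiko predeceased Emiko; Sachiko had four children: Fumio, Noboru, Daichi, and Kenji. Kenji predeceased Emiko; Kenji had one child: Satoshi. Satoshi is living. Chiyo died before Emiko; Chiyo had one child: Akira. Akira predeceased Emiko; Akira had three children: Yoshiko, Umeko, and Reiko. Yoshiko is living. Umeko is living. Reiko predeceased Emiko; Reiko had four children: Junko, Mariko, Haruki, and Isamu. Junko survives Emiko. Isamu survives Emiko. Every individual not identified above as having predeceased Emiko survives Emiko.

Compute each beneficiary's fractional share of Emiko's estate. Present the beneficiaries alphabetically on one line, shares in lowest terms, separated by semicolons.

There is no surviving spouse, so the entire estate passes to Emiko's descendants per stirpes.
The estate is divided into 3 equal shares of 1/3 among Midori, Hana, Chiyo.
Midori predeceased; the 1/3 allotted to Midori's branch passes to Midori's issue by representation.
The 1/3 is divided into 3 equal shares of 1/9 among Takeshi, Kaede, Sachiko.
Takeshi is living and takes 1/9.
Kaede is living and takes 1/9.
Sachiko predeceased; the 1/9 allotted to Sachiko's branch passes to Sachiko's issue by representation.
The 1/9 is divided into 4 equal shares of 1/36 among Fumio, Noboru, Daichi, Kenji.
Fumio is living and takes 1/36.
Noboru is living and takes 1/36.
Daichi is living and takes 1/36.
Kenji predeceased; the 1/36 allotted to Kenji's branch passes to Kenji's issue by representation.
Satoshi is the sole taker at this level and receives the full 1/36.
Hana is living and takes 1/3.
Chiyo predeceased; the 1/3 allotted to Chiyo's branch passes to Chiyo's issue by representation.
Akira's line is the sole branch at this level, so the full 1/3 passes to Akira's issue by representation.
The 1/3 is divided into 3 equal shares of 1/9 among Yoshiko, Umeko, Reiko.
Yoshiko is living and takes 1/9.
Umeko is living and takes 1/9.
Reiko predeceased; the 1/9 allotted to Reiko's branch passes to Reiko's issue by representation.
The 1/9 is divided into 4 equal shares of 1/36 among Junko, Mariko, Haruki, Isamu.
Junko is living and takes 1/36.
Mariko is living and takes 1/36.
Haruki is living and takes 1/36.
Isamu is living and takes 1/36.

Daichi 1/36; Fumio 1/36; Hana 1/3; Haruki 1/36; Isamu 1/36; Junko 1/36; Kaede 1/9; Mariko 1/36; Noboru 1/36; Satoshi 1/36; Takeshi 1/9; Umeko 1/9; Yoshiko 1/9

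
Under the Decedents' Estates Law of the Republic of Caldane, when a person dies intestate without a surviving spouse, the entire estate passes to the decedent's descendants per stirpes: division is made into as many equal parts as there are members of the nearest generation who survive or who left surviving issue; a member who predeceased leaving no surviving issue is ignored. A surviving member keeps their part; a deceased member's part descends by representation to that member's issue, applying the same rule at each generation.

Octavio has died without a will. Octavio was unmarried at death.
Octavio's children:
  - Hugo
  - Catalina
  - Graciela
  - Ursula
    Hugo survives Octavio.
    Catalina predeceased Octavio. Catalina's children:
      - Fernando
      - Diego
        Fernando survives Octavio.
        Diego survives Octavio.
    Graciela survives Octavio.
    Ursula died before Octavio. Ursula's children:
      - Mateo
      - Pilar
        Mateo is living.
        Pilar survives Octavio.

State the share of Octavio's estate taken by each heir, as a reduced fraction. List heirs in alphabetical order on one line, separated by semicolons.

There is no surviving spouse, so the entire estate passes to Octavio's descendants per stirpes.
The estate is divided into 4 equal shares of 1/4 among Hugo, Catalina, Graciela, Ursula.
Hugo is living and takes 1/4.
Catalina predeceased; the 1/4 allotted to Catalina's branch passes to Catalina's issue by representation.
The 1/4 is divided into 2 equal shares of 1/8 among Fernando, Diego.
Fernando is living and takes 1/8.
Diego is living and takes 1/8.
Graciela is living and takes 1/4.
Ursula predeceased; the 1/4 allotted to Ursula's branch passes to Ursula's issue by representation.
The 1/4 is divided into 2 equal shares of 1/8 among Mateo, Pilar.
Mateo is living and takes 1/8.
Pilar is living and takes 1/8.

Diego 1/8; Fernando 1/8; Graciela 1/4; Hugo 1/4; Mateo 1/8; Pilar 1/8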